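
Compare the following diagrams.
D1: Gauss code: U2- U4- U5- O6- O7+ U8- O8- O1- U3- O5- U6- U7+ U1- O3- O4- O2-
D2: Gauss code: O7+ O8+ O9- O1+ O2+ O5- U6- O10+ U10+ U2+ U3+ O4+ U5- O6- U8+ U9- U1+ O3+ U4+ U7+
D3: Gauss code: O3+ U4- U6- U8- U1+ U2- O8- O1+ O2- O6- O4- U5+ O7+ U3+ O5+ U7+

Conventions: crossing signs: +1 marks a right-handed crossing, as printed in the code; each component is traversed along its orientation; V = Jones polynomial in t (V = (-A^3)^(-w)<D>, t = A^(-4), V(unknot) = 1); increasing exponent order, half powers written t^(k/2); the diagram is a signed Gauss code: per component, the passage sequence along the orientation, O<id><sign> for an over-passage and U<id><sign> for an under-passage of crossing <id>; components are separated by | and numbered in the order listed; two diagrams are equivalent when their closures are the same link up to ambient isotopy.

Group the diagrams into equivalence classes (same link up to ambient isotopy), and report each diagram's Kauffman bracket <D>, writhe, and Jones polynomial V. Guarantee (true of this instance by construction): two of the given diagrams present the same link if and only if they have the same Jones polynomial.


equivalence classes: {D1} | {D2} | {D3}
D1 (bracket A^-14 + A^-6 - A^-2; 8 crossings at w = -6): V = -t^-4 + t^-3 + t^-1
V(D2) = 1  (w +4, c 10, <D> = A^12)
V(D3) = t + t^3 - t^4  [8 crossings, <D> = -A^-16 + A^-12 + A^-4, w = 0]
key observation: V(t) takes 3 values over 3 diagrams, fixing the grouping


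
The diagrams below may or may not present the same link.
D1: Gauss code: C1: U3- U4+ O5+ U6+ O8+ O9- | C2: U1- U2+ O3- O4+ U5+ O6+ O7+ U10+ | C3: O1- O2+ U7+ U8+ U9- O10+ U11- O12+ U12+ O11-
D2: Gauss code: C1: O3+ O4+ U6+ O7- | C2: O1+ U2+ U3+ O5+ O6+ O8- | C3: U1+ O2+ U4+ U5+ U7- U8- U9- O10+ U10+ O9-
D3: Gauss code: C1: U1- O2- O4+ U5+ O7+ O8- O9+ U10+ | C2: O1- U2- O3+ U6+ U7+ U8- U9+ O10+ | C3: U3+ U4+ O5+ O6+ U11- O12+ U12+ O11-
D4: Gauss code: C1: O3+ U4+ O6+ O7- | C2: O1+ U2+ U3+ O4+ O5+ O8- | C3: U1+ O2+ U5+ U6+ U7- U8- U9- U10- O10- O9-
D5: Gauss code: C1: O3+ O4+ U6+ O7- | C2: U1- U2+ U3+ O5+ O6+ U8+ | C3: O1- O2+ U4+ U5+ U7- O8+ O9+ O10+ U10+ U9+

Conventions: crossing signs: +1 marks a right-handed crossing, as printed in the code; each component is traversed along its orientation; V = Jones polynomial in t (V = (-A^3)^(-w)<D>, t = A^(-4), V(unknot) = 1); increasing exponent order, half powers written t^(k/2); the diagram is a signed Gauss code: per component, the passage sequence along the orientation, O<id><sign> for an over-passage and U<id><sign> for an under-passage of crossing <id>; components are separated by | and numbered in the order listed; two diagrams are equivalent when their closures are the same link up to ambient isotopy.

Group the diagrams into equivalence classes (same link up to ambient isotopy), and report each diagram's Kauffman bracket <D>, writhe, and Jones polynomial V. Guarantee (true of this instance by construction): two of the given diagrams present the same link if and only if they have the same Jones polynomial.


equivalence classes: {D1, D2, D3, D4, D5}
D1 (bracket A^-8 + 2 + A^8; 12 crossings at w = +4): V = t + 2t^3 + t^5
V(D2) = t + 2t^3 + t^5  (w +4, c 10, <D> = A^-8 + 2 + A^8)
V(D3) = t + 2t^3 + t^5  (w +4, c 12, <D> = A^-8 + 2 + A^8)
V(D4) = t + 2t^3 + t^5  [10 crossings, <D> = A^-14 + 2A^-6 + A^2, w = +2]
D5 (bracket A^-2 + 2A^6 + A^14; 10 crossings at w = +6): V = t + 2t^3 + t^5
key observation: all 5 diagrams share one V(t), hence one class


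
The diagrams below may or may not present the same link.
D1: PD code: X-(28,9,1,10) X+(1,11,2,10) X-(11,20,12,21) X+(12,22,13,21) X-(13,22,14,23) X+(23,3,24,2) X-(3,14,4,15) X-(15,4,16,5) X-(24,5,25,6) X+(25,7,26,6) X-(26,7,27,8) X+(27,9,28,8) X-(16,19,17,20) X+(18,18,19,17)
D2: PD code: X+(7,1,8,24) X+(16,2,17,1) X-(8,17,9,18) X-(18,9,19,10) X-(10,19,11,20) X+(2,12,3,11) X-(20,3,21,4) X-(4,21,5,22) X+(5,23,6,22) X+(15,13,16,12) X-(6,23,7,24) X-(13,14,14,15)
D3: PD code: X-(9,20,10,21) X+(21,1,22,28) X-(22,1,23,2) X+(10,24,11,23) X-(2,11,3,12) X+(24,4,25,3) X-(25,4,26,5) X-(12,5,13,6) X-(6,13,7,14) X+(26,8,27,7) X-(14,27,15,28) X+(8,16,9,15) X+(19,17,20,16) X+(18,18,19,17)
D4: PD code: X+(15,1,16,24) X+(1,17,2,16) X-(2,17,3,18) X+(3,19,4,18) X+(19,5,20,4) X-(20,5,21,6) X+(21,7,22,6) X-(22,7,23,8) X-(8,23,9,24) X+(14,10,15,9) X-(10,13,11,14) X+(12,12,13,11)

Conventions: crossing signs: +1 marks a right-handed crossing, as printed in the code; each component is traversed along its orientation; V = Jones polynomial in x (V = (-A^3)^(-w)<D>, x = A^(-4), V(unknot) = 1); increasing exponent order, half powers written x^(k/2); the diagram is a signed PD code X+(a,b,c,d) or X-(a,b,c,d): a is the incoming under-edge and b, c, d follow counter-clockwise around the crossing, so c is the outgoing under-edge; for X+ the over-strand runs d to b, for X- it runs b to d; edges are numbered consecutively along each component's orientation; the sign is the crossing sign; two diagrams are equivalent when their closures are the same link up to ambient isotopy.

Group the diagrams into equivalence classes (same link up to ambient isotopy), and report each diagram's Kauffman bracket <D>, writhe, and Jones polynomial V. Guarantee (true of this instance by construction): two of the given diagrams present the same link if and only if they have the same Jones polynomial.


equivalence classes: {D1} | {D2, D3} | {D4}
D1 (bracket A^-2 + A^6 - A^10; 14 crossings at w = -2): V = -x^-4 + x^-3 + x^-1
V(D2) = x^-5 - 2x^-4 + 2x^-3 - 2x^-2 + 2x^-1 - 1 + x  [12 crossings, <D> = A^-10 - A^-6 + 2A^-2 - 2A^2 + 2A^6 - 2A^10 + A^14, w = -2]
V(D3) = x^-5 - 2x^-4 + 2x^-3 - 2x^-2 + 2x^-1 - 1 + x  (w 0, c 14, <D> = A^-4 - 1 + 2A^4 - 2A^8 + 2A^12 - 2A^16 + A^20)
D4 (bracket A^6; 12 crossings at w = +2): V = 1
observation: 3 values of V(x) split the 4 diagrams


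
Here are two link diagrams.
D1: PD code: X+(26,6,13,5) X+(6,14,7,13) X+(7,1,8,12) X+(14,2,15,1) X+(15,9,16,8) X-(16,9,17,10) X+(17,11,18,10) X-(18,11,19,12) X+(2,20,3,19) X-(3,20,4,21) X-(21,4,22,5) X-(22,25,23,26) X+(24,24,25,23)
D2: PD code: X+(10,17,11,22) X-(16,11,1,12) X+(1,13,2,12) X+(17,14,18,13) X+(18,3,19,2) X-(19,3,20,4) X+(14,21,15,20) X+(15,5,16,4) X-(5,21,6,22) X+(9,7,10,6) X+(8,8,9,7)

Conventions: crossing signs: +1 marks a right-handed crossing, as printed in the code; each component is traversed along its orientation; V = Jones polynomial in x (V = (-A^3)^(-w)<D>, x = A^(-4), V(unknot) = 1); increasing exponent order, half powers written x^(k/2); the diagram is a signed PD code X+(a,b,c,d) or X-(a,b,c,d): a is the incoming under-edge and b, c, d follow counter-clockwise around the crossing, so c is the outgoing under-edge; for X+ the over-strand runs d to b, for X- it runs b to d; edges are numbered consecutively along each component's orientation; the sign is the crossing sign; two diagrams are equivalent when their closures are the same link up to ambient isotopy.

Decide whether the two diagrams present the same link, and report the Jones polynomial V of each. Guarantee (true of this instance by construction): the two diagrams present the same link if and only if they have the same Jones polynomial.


equivalent: yes
V(D1) = -x^(1/2) - x^(5/2)  (w +3, c 13, <D> = A^-1 + A^7)
D2 (bracket A^5 + A^13; 11 crossings at w = +5): V = -x^(1/2) - x^(5/2)
why: Reidemeister moves carry D1 (13 crossings) to D2 (11)


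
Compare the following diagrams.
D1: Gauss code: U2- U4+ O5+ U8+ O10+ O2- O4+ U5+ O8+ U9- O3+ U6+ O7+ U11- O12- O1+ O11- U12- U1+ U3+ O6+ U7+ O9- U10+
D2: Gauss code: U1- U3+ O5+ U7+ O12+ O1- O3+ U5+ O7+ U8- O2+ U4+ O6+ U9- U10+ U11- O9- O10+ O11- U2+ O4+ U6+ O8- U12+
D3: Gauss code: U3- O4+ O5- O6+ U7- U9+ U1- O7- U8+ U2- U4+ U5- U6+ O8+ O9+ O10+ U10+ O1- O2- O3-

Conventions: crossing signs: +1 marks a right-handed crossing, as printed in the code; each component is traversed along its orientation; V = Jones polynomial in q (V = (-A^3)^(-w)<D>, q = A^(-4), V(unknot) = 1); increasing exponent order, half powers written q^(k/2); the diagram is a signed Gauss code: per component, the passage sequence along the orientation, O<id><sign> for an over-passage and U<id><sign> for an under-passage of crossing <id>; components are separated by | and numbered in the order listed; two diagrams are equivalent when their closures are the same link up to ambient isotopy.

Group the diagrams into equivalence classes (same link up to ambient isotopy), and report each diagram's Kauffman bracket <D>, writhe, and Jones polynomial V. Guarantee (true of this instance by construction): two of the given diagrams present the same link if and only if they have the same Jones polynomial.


classes: {D1, D2} | {D3}
V(D1) = q^2 + 2q^4 - 2q^5 + q^6 - 2q^7 + q^8  [12 crossings, <D> = A^-20 - 2A^-16 + A^-12 - 2A^-8 + 2A^-4 + A^4, w = +4]
V(D2) = q^2 + 2q^4 - 2q^5 + q^6 - 2q^7 + q^8  [12 crossings, <D> = A^-20 - 2A^-16 + A^-12 - 2A^-8 + 2A^-4 + A^4, w = +4]
V(D3) = 1  [10 crossings, <D> = 1, w = 0]
note: 2 classes among 3 diagrams; unequal V(q) rules out equality


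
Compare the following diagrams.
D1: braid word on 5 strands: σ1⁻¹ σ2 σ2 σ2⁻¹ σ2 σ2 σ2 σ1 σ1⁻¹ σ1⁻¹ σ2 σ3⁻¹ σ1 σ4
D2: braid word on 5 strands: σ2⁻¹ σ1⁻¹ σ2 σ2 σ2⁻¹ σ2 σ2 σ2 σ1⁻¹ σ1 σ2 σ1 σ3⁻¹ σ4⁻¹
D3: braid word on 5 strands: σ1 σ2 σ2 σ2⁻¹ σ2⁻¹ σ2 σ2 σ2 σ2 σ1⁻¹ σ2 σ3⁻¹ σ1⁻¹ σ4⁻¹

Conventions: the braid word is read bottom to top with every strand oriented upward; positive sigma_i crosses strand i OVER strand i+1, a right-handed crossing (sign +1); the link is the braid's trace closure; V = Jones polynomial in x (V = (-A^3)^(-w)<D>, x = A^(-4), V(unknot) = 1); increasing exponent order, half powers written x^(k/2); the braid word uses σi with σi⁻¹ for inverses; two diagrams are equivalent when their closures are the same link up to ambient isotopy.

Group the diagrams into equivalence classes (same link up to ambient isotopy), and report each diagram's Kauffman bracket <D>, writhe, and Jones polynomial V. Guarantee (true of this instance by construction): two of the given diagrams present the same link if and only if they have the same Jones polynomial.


grouping into links: {D1, D2, D3}
V(D1) = x^2 + x^4 - x^5 + x^6 - x^7  (w +4, c 14, <D> = -A^-16 + A^-12 - A^-8 + A^-4 + A^4)
D2 (bracket -A^-22 + A^-18 - A^-14 + A^-10 + A^-2; 14 crossings at w = +2): V = x^2 + x^4 - x^5 + x^6 - x^7
D3 (bracket -A^-22 + A^-18 - A^-14 + A^-10 + A^-2; 14 crossings at w = +2): V = x^2 + x^4 - x^5 + x^6 - x^7
why: all 3 diagrams share one V(x), hence one class


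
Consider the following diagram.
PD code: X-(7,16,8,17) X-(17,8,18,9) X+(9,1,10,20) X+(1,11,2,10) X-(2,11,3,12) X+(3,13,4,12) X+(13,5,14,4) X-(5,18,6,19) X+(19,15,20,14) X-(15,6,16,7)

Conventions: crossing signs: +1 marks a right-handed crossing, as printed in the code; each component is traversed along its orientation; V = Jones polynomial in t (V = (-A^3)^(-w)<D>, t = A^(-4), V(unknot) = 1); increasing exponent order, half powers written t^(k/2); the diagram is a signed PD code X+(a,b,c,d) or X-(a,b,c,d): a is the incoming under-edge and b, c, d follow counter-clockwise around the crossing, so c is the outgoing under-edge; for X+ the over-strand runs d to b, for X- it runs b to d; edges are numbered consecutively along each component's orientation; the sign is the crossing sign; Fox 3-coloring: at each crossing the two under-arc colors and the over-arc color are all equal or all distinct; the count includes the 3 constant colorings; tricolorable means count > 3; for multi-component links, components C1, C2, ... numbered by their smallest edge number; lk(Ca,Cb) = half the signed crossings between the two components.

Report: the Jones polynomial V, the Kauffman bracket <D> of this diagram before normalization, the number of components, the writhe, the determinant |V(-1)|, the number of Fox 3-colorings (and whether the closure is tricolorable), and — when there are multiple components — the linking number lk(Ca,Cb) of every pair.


V(t) = t^-4 - 2t^-3 + 3t^-2 - 4t^-1 + 5 - 4t + 3t^2 - 2t^3 + t^4
bracket: A^-16 - 2A^-12 + 3A^-8 - 4A^-4 + 5 - 4A^4 + 3A^8 - 2A^12 + A^16, w = 0
1 component, writhe 0, over 10 crossings
det 25, colorings 3 of 3^10 — not tricolorable
observation: the span of V is 8, forcing >= 8 crossings in any diagram


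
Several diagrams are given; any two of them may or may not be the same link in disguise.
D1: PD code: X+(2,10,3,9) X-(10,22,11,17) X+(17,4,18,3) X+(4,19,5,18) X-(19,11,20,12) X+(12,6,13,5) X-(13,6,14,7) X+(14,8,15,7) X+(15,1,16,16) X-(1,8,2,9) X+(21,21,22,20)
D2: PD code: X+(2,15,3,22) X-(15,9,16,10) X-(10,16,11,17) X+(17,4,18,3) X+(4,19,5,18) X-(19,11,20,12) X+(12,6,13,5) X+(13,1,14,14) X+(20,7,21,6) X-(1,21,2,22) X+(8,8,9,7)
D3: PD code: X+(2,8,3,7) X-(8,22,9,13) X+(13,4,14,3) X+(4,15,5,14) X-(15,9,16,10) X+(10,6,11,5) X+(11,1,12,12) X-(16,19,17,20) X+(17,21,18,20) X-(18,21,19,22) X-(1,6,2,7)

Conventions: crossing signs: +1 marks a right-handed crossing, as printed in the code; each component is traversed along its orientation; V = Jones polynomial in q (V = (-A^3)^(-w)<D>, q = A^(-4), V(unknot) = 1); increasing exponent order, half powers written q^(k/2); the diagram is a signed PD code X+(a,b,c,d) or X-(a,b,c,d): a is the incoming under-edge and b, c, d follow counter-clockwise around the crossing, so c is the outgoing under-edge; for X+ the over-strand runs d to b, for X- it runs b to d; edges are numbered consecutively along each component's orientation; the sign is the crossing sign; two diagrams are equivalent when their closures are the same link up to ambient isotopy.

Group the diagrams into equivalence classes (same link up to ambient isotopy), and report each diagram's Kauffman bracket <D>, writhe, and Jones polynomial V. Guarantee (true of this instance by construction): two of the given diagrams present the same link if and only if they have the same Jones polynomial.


grouping into links: {D1, D2, D3}
V(D1) = -q^(-3/2) + q^(-1/2) - 2q^(1/2) + q^(3/2) - 2q^(5/2) + q^(7/2)  (w +3, c 11, <D> = -A^-5 + 2A^-1 - A^3 + 2A^7 - A^11 + A^15)
D2 (bracket -A^-5 + 2A^-1 - A^3 + 2A^7 - A^11 + A^15; 11 crossings at w = +3): V = -q^(-3/2) + q^(-1/2) - 2q^(1/2) + q^(3/2) - 2q^(5/2) + q^(7/2)
D3 (bracket -A^-11 + 2A^-7 - A^-3 + 2A - A^5 + A^9; 11 crossings at w = +1): V = -q^(-3/2) + q^(-1/2) - 2q^(1/2) + q^(3/2) - 2q^(5/2) + q^(7/2)
why: all 3 diagrams share one V(q), hence one class


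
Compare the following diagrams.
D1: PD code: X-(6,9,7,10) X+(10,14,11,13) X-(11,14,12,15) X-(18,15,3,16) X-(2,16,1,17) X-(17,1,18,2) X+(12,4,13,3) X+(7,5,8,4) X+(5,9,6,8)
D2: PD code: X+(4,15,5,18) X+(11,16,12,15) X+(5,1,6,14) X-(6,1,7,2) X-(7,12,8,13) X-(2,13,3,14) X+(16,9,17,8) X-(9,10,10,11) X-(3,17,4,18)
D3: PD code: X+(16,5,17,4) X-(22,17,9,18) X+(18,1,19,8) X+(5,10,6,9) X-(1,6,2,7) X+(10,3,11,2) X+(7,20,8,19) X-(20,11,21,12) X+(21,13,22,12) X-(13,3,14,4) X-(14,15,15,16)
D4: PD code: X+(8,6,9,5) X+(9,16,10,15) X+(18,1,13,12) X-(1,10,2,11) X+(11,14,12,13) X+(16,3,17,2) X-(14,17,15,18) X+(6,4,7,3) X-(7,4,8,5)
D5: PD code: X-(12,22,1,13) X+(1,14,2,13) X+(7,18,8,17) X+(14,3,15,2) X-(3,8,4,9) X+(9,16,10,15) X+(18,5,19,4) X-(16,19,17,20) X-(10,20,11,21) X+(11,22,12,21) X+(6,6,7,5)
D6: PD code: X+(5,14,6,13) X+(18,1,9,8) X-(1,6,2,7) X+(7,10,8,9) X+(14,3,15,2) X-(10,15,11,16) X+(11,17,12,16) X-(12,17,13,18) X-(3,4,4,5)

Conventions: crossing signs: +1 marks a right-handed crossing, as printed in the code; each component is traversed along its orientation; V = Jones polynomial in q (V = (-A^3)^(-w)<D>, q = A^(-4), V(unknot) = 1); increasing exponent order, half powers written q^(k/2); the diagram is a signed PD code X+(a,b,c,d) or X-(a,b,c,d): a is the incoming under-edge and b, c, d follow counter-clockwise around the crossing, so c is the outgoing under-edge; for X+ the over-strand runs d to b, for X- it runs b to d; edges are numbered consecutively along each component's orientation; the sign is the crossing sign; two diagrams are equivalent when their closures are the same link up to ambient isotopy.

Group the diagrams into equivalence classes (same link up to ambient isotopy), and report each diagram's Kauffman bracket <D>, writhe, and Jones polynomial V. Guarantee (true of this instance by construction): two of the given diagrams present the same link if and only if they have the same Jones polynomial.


grouping into links: {D1} | {D2} | {D3, D4, D5, D6}
V(D1) = -q^(-5/2) - q^(-1/2)  (w -1, c 9, <D> = A^-1 + A^7)
V(D2) = -q^(1/2) - q^(5/2)  (w -1, c 9, <D> = A^-13 + A^-5)
D3 (bracket A^-15 - A^-11 + 3A^-7 - 2A^-3 + 2A - 2A^5 + A^9; 11 crossings at w = +1): V = -q^(-3/2) + 2q^(-1/2) - 2q^(1/2) + 2q^(3/2) - 3q^(5/2) + q^(7/2) - q^(9/2)
V(D4) = -q^(-3/2) + 2q^(-1/2) - 2q^(1/2) + 2q^(3/2) - 3q^(5/2) + q^(7/2) - q^(9/2)  (w +3, c 9, <D> = A^-9 - A^-5 + 3A^-1 - 2A^3 + 2A^7 - 2A^11 + A^15)
V(D5) = -q^(-3/2) + 2q^(-1/2) - 2q^(1/2) + 2q^(3/2) - 3q^(5/2) + q^(7/2) - q^(9/2)  (w +3, c 11, <D> = A^-9 - A^-5 + 3A^-1 - 2A^3 + 2A^7 - 2A^11 + A^15)
D6 (bracket A^-15 - A^-11 + 3A^-7 - 2A^-3 + 2A - 2A^5 + A^9; 9 crossings at w = +1): V = -q^(-3/2) + 2q^(-1/2) - 2q^(1/2) + 2q^(3/2) - 3q^(5/2) + q^(7/2) - q^(9/2)
why: comparing 6 Jones polynomials yields 3 groups


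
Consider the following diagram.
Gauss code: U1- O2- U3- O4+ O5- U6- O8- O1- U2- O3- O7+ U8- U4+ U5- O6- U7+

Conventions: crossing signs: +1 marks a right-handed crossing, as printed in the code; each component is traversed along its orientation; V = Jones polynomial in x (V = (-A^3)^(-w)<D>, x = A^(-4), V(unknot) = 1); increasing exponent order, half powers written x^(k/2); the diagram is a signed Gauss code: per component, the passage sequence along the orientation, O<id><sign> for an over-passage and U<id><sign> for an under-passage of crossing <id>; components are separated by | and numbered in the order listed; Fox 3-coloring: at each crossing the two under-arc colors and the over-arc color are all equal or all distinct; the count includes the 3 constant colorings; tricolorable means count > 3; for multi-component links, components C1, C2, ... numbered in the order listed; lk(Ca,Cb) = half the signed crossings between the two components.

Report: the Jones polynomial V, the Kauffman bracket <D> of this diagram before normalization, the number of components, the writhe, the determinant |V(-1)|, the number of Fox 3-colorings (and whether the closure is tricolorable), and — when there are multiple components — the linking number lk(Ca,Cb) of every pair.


V(x) = -x^-6 + x^-5 - x^-4 + 2x^-3 - x^-2 + x^-1
bracket: A^-8 - A^-4 + 2 - A^4 + A^8 - A^12, w = -4
1 component, writhe -4, over 8 crossings
det 7, colorings 3 of 3^8 — not tricolorable
observation: w = -4 shifts under R1 moves; the (-A^3)^(4) factor cancels that in V


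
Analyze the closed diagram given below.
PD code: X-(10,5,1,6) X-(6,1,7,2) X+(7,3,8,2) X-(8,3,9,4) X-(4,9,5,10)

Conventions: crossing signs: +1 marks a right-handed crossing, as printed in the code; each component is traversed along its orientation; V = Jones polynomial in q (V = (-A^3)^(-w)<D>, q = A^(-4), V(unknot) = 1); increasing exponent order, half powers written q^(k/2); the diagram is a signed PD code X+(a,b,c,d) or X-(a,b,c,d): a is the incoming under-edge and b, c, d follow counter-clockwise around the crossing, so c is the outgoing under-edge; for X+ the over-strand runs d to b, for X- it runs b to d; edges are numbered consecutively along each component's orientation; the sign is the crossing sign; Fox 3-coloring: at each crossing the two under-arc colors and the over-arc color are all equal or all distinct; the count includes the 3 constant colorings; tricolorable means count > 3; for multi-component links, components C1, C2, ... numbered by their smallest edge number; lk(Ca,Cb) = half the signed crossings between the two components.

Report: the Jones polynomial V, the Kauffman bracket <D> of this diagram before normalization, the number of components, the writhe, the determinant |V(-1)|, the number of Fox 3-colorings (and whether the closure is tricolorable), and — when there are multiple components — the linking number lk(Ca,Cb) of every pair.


Jones polynomial: V(q) = -q^-4 + q^-3 + q^-1
<D> = -A^-5 - A^3 + A^7; writhe -3
components 1, writhe -3 (5 crossings)
3-colorings: 9 of 3^5, det 3 — tricolorable
note: V spans 3 powers of q: at least 3 crossings in any diagram


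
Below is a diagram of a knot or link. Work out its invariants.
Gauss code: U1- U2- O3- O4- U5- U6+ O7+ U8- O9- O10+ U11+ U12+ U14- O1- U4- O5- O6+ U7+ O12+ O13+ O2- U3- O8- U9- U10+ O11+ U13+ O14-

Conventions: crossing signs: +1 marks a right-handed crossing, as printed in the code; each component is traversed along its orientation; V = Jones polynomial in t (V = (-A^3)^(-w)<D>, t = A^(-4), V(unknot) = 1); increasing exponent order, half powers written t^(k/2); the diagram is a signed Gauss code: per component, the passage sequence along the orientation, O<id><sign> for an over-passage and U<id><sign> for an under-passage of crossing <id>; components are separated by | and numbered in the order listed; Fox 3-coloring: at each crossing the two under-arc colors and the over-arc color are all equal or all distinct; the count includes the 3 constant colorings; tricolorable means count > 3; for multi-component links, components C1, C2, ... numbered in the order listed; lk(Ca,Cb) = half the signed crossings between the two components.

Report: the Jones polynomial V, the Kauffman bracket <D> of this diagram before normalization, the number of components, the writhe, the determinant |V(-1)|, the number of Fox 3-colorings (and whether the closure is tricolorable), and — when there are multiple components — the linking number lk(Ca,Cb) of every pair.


V(t) = -t^-4 + t^-3 + t^-1
bracket: A^-2 + A^6 - A^10, w = -2
1 component, writhe -2, over 14 crossings
det 3, colorings 9 of 3^14 — tricolorable
observation: V spans 3 powers of t: at least 3 crossings in any diagram


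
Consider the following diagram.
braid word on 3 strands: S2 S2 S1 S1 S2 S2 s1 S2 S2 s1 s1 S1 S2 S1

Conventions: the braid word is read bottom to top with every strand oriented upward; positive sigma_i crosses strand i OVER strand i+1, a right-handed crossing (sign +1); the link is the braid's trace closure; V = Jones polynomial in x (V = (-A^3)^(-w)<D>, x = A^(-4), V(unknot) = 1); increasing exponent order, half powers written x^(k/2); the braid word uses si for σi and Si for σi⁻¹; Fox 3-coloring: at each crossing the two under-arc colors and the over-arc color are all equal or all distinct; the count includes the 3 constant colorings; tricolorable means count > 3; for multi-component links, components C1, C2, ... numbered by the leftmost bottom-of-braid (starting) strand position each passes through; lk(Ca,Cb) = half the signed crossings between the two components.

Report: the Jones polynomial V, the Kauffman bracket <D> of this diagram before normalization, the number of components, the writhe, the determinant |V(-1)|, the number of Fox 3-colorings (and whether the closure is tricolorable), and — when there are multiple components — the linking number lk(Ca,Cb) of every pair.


V = x^-11 - 2x^-10 + 2x^-9 - 3x^-8 + 2x^-7 - 2x^-6 + 2x^-5 + x^-3
<D> = A^-12 + 2A^-4 - 2 + 2A^4 - 3A^8 + 2A^12 - 2A^16 + A^20 (w = -8)
1 component over 14 crossings, w = -8
9 Fox colorings among 3^14, |V(-1)| = 15: tricolorable
why: w = -8 shifts under R1 moves; the (-A^3)^(8) factor cancels that in V


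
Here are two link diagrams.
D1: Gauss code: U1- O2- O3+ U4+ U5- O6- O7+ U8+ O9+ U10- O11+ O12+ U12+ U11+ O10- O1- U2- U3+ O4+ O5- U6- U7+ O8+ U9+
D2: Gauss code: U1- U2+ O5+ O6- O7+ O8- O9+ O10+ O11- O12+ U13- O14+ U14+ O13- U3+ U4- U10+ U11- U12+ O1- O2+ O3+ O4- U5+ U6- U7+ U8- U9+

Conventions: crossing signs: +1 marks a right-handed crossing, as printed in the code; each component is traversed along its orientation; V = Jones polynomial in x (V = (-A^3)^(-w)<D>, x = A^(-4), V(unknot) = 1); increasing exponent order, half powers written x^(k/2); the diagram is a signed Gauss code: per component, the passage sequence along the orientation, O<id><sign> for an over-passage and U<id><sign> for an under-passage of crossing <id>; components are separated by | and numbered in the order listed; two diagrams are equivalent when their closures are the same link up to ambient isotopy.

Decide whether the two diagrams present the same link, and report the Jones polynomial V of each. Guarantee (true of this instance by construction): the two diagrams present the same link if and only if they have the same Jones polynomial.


equivalent: yes
V(D1) = 1  (w +2, c 12, <D> = A^6)
V(D2) = 1  [14 crossings, <D> = A^6, w = +2]
key observation: one V(x) for all 2 diagrams — one class (guaranteed)


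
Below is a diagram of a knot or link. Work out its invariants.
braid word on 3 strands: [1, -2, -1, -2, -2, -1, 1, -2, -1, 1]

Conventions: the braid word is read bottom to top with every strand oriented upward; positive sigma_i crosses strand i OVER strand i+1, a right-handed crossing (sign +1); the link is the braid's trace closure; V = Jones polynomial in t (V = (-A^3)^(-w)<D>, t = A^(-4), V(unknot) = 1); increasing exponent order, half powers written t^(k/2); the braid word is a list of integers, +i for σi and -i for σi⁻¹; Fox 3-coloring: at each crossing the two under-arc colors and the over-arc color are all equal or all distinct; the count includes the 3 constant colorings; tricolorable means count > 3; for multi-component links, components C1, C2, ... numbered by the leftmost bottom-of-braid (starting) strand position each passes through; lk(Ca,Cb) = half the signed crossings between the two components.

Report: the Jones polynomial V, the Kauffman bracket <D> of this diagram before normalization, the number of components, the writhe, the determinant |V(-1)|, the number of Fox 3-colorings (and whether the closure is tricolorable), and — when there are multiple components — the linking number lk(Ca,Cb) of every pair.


Jones polynomial: V(t) = -t^-4 + t^-3 + t^-1
<D> = A^-8 + 1 - A^4; writhe -4
components 1, writhe -4 (10 crossings)
3-colorings: 9 of 3^10, det 3 — tricolorable
note: |V(-1)| = 3: so tricolorable, since 3 divides 3


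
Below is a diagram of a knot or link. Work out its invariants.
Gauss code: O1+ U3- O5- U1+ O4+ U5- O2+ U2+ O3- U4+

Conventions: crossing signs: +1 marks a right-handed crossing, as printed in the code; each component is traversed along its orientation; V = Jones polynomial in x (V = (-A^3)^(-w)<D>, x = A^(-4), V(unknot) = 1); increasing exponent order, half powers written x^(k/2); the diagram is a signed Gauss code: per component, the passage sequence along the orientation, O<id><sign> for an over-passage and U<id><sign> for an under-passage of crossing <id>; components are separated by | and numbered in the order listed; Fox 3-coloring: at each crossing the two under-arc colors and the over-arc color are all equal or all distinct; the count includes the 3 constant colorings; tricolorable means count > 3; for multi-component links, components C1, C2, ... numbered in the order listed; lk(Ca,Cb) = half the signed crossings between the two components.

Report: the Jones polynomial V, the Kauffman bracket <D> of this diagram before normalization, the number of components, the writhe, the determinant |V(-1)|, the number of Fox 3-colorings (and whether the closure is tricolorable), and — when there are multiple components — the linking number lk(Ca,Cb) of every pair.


V(x) = x^-2 - x^-1 + 1 - x + x^2
bracket: -A^-5 + A^-1 - A^3 + A^7 - A^11, w = +1
1 component, writhe +1, over 5 crossings
det 5, colorings 3 of 3^5 — not tricolorable
observation: V spans 4 powers of x: at least 4 crossings in any diagram


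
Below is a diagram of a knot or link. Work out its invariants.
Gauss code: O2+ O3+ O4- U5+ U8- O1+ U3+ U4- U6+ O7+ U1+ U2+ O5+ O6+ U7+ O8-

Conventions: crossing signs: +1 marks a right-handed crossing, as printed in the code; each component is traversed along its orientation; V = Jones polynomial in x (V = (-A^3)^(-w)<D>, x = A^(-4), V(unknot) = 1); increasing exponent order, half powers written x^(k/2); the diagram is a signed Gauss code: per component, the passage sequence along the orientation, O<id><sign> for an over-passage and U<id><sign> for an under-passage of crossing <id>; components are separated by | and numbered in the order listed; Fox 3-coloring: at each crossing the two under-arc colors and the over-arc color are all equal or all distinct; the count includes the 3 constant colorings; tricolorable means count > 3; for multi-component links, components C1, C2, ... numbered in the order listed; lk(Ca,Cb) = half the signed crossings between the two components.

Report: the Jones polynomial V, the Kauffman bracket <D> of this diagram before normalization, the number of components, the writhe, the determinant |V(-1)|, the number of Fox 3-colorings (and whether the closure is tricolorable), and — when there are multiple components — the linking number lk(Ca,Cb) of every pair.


V = x - x^2 + 2x^3 - x^4 + x^5 - x^6
<D> = -A^-12 + A^-8 - A^-4 + 2 - A^4 + A^8 (w = +4)
1 component over 8 crossings, w = +4
3 Fox colorings among 3^8, |V(-1)| = 7: not tricolorable
why: V spans 5 powers of x: at least 5 crossings in any diagram


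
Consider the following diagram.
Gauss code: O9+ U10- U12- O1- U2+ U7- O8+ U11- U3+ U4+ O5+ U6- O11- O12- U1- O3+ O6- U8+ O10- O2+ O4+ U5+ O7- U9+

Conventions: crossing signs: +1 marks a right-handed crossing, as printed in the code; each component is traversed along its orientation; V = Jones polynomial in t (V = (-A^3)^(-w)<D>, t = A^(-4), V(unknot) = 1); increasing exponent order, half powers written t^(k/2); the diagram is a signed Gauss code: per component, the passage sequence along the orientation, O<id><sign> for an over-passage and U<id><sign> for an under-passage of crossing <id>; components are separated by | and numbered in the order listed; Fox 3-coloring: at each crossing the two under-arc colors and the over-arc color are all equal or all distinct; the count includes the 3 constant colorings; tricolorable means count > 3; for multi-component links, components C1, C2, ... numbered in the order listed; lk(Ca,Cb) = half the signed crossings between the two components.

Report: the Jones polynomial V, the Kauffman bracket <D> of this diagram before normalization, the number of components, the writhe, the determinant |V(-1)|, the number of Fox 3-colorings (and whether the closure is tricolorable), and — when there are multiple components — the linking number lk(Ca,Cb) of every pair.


V(t) = -t^-5 + 3t^-4 - 4t^-3 + 5t^-2 - 6t^-1 + 6 - 4t + 3t^2 - t^3
bracket: -A^-12 + 3A^-8 - 4A^-4 + 6 - 6A^4 + 5A^8 - 4A^12 + 3A^16 - A^20, w = 0
1 component, writhe 0, over 12 crossings
det 33, colorings 9 of 3^12 — tricolorable
observation: V spans 8 powers of t: at least 8 crossings in any diagram


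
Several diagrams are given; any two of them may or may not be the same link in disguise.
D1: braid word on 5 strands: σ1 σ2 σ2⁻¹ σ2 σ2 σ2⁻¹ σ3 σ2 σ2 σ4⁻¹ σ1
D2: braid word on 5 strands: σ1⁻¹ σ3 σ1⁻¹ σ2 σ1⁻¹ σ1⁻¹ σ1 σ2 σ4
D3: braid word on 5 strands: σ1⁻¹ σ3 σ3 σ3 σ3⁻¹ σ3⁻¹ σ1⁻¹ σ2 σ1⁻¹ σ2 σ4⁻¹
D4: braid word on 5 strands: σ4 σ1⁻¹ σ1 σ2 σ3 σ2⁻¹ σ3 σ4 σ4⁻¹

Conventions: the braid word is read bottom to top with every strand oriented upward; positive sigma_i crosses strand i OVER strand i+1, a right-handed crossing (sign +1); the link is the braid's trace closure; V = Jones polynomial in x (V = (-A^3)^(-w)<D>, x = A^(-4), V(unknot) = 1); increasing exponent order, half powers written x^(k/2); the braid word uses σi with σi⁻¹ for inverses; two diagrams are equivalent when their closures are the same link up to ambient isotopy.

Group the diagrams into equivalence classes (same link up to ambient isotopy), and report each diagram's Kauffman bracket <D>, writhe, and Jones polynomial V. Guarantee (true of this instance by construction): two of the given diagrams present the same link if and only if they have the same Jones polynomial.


equivalence classes: {D1} | {D2, D3} | {D4}
D1 (bracket -A^-11 + A^-7 - A^-3 + 2A + A^9; 11 crossings at w = +5): V = -x^(3/2) - 2x^(7/2) + x^(9/2) - x^(11/2) + x^(13/2)
V(D2) = x^(-7/2) - 2x^(-5/2) + x^(-3/2) - 2x^(-1/2) + x^(1/2) - x^(3/2)  [9 crossings, <D> = A^-3 - A + 2A^5 - A^9 + 2A^13 - A^17, w = +1]
V(D3) = x^(-7/2) - 2x^(-5/2) + x^(-3/2) - 2x^(-1/2) + x^(1/2) - x^(3/2)  [11 crossings, <D> = A^-9 - A^-5 + 2A^-1 - A^3 + 2A^7 - A^11, w = -1]
V(D4) = -x^(-1/2) - x^(1/2)  [9 crossings, <D> = A^7 + A^11, w = +3]
key observation: 3 values of V(x) split the 4 diagrams


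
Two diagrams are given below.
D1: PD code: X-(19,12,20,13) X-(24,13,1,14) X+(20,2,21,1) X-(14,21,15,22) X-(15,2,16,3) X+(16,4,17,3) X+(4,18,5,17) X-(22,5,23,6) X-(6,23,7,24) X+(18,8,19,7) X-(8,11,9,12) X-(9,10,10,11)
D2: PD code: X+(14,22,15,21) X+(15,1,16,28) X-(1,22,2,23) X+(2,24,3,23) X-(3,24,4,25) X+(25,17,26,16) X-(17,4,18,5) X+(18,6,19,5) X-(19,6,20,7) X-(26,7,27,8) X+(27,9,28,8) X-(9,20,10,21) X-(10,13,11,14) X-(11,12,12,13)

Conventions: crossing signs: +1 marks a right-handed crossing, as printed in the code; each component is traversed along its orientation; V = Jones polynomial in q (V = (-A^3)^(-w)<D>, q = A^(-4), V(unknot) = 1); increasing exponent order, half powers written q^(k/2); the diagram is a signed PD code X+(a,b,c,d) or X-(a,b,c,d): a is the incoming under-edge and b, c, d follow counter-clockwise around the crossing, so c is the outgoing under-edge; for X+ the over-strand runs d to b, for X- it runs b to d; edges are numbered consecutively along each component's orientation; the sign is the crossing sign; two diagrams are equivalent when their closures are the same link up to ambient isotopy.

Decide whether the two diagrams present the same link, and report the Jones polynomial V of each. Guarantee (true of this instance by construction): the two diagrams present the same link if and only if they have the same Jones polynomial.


equivalent: no
V(D1) = q^-5 - 2q^-4 + 2q^-3 - 2q^-2 + 2q^-1 - 1 + q  (w -4, c 12, <D> = A^-16 - A^-12 + 2A^-8 - 2A^-4 + 2 - 2A^4 + A^8)
D2 (bracket A^-14 - A^-10 + A^-6 - A^-2 + A^2; 14 crossings at w = -2): V = q^-2 - q^-1 + 1 - q + q^2
why: V(q) takes 2 values over 2 diagrams, fixing the grouping


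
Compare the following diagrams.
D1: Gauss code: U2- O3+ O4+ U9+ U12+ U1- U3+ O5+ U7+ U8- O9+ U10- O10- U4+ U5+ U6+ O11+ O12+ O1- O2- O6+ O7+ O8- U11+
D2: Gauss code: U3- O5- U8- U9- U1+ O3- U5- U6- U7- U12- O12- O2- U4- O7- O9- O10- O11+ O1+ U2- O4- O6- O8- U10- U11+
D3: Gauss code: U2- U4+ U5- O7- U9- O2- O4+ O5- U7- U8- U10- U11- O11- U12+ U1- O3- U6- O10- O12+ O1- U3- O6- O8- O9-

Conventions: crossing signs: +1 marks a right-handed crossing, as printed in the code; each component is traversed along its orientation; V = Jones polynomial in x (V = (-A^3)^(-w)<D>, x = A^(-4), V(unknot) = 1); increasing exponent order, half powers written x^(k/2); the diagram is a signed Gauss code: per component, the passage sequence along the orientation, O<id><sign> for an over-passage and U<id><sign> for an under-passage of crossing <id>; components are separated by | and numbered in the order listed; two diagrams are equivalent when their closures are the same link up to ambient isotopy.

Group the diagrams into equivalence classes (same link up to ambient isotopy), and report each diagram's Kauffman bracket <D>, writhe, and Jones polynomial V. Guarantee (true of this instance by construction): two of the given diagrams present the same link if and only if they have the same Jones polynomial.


grouping into links: {D1} | {D2, D3}
V(D1) = x + x^3 - x^4  (w +4, c 12, <D> = -A^-4 + 1 + A^8)
V(D2) = x^-8 - 2x^-7 + x^-6 - 2x^-5 + 2x^-4 + x^-2  (w -8, c 12, <D> = A^-16 + 2A^-8 - 2A^-4 + 1 - 2A^4 + A^8)
V(D3) = x^-8 - 2x^-7 + x^-6 - 2x^-5 + 2x^-4 + x^-2  [12 crossings, <D> = A^-16 + 2A^-8 - 2A^-4 + 1 - 2A^4 + A^8, w = -8]
why: comparing 3 Jones polynomials yields 2 groups


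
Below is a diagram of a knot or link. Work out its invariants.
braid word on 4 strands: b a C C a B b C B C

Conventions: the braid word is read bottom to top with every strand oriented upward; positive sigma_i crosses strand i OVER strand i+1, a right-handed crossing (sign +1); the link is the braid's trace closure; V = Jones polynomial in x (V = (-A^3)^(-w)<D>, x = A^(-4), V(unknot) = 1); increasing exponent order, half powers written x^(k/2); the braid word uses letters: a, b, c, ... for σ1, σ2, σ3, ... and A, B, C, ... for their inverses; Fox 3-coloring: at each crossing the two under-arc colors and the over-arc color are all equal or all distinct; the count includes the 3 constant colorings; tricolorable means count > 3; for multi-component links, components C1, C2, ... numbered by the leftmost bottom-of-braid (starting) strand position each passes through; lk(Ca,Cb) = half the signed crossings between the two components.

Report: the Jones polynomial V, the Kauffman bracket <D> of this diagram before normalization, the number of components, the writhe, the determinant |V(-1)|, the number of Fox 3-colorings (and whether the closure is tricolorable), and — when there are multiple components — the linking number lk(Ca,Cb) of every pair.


V(x) = x^(-7/2) - x^(-5/2) + x^(-3/2) - 2x^(-1/2) - x^(3/2)
bracket: -A^-12 - 2A^-4 + 1 - A^4 + A^8, w = -2
2 components, writhe -2, over 10 crossings
lk(C1,C2) = +1
det 6, colorings 9 of 3^10 — tricolorable
observation: w = -2 shifts under R1 moves; the (-A^3)^(2) factor cancels that in V


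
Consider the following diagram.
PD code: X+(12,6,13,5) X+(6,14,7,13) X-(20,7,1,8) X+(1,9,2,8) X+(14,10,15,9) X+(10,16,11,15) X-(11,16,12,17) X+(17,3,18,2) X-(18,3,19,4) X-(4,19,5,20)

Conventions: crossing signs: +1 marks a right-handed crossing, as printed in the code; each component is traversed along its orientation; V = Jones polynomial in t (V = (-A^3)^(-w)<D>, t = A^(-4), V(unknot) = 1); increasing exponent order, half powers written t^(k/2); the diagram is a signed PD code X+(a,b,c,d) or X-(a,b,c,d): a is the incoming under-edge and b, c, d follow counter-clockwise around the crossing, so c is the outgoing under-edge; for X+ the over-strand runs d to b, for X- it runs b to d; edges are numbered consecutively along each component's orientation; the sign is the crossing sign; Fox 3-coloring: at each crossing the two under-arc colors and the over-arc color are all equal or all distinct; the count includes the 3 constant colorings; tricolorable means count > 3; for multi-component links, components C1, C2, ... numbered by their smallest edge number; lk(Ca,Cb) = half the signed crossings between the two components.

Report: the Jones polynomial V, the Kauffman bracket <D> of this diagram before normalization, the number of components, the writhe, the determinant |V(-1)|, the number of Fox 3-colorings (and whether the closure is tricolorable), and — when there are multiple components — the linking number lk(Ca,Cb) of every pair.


V(t) = t + t^3 - t^4
bracket: -A^-10 + A^-6 + A^2, w = +2
1 component, writhe +2, over 10 crossings
det 3, colorings 9 of 3^10 — tricolorable
observation: w = +2 (over 10 crossings) is diagram-only; (-A^3)^(-2) removes it from V


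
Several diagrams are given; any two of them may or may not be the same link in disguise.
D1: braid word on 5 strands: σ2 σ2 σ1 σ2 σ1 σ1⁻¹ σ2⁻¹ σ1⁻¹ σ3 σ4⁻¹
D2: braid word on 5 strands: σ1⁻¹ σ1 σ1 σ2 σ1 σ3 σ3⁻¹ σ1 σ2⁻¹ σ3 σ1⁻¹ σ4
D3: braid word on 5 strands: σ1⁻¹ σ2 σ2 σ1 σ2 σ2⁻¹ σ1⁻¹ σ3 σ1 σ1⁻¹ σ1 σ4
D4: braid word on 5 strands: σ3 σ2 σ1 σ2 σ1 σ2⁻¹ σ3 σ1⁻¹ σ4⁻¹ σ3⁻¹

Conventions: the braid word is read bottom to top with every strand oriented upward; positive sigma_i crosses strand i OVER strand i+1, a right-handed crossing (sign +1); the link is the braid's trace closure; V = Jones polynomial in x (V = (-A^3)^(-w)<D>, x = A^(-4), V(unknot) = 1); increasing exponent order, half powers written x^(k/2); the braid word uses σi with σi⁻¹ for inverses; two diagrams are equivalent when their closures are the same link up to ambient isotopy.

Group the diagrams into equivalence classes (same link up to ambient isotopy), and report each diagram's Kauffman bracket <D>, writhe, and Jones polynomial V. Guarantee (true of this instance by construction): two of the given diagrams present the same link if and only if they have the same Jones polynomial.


equivalence classes: {D1, D2, D3, D4}
D1 (bracket A^-6 + A^-2 + A^2 + A^6; 10 crossings at w = +2): V = 1 + x + x^2 + x^3
V(D2) = 1 + x + x^2 + x^3  (w +4, c 12, <D> = 1 + A^4 + A^8 + A^12)
V(D3) = 1 + x + x^2 + x^3  (w +4, c 12, <D> = 1 + A^4 + A^8 + A^12)
D4 (bracket A^-6 + A^-2 + A^2 + A^6; 10 crossings at w = +2): V = 1 + x + x^2 + x^3
observation: all 4 diagrams share one V(x), hence one class
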